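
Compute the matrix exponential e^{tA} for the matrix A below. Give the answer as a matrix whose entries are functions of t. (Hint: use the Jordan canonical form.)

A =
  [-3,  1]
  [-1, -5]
e^{tA} =
  [t*exp(-4*t) + exp(-4*t), t*exp(-4*t)]
  [-t*exp(-4*t), -t*exp(-4*t) + exp(-4*t)]

Strategy: write A = P · J · P⁻¹ where J is a Jordan canonical form, so e^{tA} = P · e^{tJ} · P⁻¹, and e^{tJ} can be computed block-by-block.

A has Jordan form
J =
  [-4,  1]
  [ 0, -4]
(up to reordering of blocks).

Per-block formulas:
  For a 2×2 Jordan block J_2(-4): exp(t · J_2(-4)) = e^(-4t)·(I + t·N), where N is the 2×2 nilpotent shift.

After assembling e^{tJ} and conjugating by P, we get:

e^{tA} =
  [t*exp(-4*t) + exp(-4*t), t*exp(-4*t)]
  [-t*exp(-4*t), -t*exp(-4*t) + exp(-4*t)]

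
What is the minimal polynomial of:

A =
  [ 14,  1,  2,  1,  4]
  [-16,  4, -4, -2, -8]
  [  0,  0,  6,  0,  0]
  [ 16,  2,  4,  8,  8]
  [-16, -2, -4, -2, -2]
x^2 - 12*x + 36

The characteristic polynomial is χ_A(x) = (x - 6)^5, so the eigenvalues are known. The minimal polynomial is
  m_A(x) = Π_λ (x − λ)^{k_λ}
where k_λ is the size of the *largest* Jordan block for λ (equivalently, the smallest k with (A − λI)^k v = 0 for every generalised eigenvector v of λ).

  λ = 6: largest Jordan block has size 2, contributing (x − 6)^2

So m_A(x) = (x - 6)^2 = x^2 - 12*x + 36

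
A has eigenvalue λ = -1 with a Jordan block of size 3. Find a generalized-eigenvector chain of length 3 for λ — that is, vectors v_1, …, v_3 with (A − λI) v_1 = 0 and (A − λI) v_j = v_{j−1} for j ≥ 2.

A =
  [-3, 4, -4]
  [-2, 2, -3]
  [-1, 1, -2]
A Jordan chain for λ = -1 of length 3:
v_1 = (0, 1, 1)ᵀ
v_2 = (-2, -2, -1)ᵀ
v_3 = (1, 0, 0)ᵀ

Let N = A − (-1)·I. We want v_3 with N^3 v_3 = 0 but N^2 v_3 ≠ 0; then v_{j-1} := N · v_j for j = 3, …, 2.

Pick v_3 = (1, 0, 0)ᵀ.
Then v_2 = N · v_3 = (-2, -2, -1)ᵀ.
Then v_1 = N · v_2 = (0, 1, 1)ᵀ.

Sanity check: (A − (-1)·I) v_1 = (0, 0, 0)ᵀ = 0. ✓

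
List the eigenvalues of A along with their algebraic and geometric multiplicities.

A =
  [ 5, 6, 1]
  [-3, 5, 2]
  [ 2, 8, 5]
λ = 5: alg = 3, geom = 1

Step 1 — factor the characteristic polynomial to read off the algebraic multiplicities:
  χ_A(x) = (x - 5)^3

Step 2 — compute geometric multiplicities via the rank-nullity identity g(λ) = n − rank(A − λI):
  rank(A − (5)·I) = 2, so dim ker(A − (5)·I) = n − 2 = 1

Summary:
  λ = 5: algebraic multiplicity = 3, geometric multiplicity = 1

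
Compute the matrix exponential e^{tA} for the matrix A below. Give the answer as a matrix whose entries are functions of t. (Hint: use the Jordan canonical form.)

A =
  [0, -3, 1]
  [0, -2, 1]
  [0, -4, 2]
e^{tA} =
  [1, t^2 - 3*t, -t^2/2 + t]
  [0, 1 - 2*t, t]
  [0, -4*t, 2*t + 1]

Strategy: write A = P · J · P⁻¹ where J is a Jordan canonical form, so e^{tA} = P · e^{tJ} · P⁻¹, and e^{tJ} can be computed block-by-block.

A has Jordan form
J =
  [0, 1, 0]
  [0, 0, 1]
  [0, 0, 0]
(up to reordering of blocks).

Per-block formulas:
  For a 3×3 Jordan block J_3(0): exp(t · J_3(0)) = e^(0t)·(I + t·N + (t^2/2)·N^2), where N is the 3×3 nilpotent shift.

After assembling e^{tJ} and conjugating by P, we get:

e^{tA} =
  [1, t^2 - 3*t, -t^2/2 + t]
  [0, 1 - 2*t, t]
  [0, -4*t, 2*t + 1]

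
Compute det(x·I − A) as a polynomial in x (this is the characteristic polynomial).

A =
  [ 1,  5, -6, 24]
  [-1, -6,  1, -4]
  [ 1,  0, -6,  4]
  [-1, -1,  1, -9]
x^4 + 20*x^3 + 150*x^2 + 500*x + 625

Expanding det(x·I − A) (e.g. by cofactor expansion or by noting that A is similar to its Jordan form J, which has the same characteristic polynomial as A) gives
  χ_A(x) = x^4 + 20*x^3 + 150*x^2 + 500*x + 625
which factors as (x + 5)^4. The eigenvalues (with algebraic multiplicities) are λ = -5 with multiplicity 4.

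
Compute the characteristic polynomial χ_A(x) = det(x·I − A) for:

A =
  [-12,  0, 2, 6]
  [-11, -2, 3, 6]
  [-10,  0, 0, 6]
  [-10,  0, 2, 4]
x^4 + 10*x^3 + 36*x^2 + 56*x + 32

Expanding det(x·I − A) (e.g. by cofactor expansion or by noting that A is similar to its Jordan form J, which has the same characteristic polynomial as A) gives
  χ_A(x) = x^4 + 10*x^3 + 36*x^2 + 56*x + 32
which factors as (x + 2)^3*(x + 4). The eigenvalues (with algebraic multiplicities) are λ = -4 with multiplicity 1, λ = -2 with multiplicity 3.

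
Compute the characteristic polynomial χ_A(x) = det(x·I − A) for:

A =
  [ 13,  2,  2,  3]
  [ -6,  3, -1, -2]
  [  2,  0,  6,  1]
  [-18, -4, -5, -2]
x^4 - 20*x^3 + 150*x^2 - 500*x + 625

Expanding det(x·I − A) (e.g. by cofactor expansion or by noting that A is similar to its Jordan form J, which has the same characteristic polynomial as A) gives
  χ_A(x) = x^4 - 20*x^3 + 150*x^2 - 500*x + 625
which factors as (x - 5)^4. The eigenvalues (with algebraic multiplicities) are λ = 5 with multiplicity 4.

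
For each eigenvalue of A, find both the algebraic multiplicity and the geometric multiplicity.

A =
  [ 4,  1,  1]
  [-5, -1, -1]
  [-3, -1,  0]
λ = 1: alg = 3, geom = 1

Step 1 — factor the characteristic polynomial to read off the algebraic multiplicities:
  χ_A(x) = (x - 1)^3

Step 2 — compute geometric multiplicities via the rank-nullity identity g(λ) = n − rank(A − λI):
  rank(A − (1)·I) = 2, so dim ker(A − (1)·I) = n − 2 = 1

Summary:
  λ = 1: algebraic multiplicity = 3, geometric multiplicity = 1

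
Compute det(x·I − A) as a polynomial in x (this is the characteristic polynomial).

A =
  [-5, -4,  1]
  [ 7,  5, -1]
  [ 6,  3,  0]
x^3

Expanding det(x·I − A) (e.g. by cofactor expansion or by noting that A is similar to its Jordan form J, which has the same characteristic polynomial as A) gives
  χ_A(x) = x^3
which factors as x^3. The eigenvalues (with algebraic multiplicities) are λ = 0 with multiplicity 3.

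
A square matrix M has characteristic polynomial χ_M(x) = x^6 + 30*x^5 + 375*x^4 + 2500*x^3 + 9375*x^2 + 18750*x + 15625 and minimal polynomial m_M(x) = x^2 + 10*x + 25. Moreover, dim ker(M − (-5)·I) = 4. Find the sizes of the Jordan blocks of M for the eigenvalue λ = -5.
Block sizes for λ = -5: [2, 2, 1, 1]

Step 1 — from the characteristic polynomial, algebraic multiplicity of λ = -5 is 6. From dim ker(M − (-5)·I) = 4, there are exactly 4 Jordan blocks for λ = -5.
Step 2 — from the minimal polynomial, the factor (x + 5)^2 tells us the largest block for λ = -5 has size 2.
Step 3 — with total size 6, 4 blocks, and largest block 2, the block sizes (in nonincreasing order) are [2, 2, 1, 1].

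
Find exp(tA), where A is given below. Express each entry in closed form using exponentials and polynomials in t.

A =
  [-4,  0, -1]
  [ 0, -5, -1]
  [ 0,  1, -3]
e^{tA} =
  [exp(-4*t), -t^2*exp(-4*t)/2, -t^2*exp(-4*t)/2 - t*exp(-4*t)]
  [0, -t*exp(-4*t) + exp(-4*t), -t*exp(-4*t)]
  [0, t*exp(-4*t), t*exp(-4*t) + exp(-4*t)]

Strategy: write A = P · J · P⁻¹ where J is a Jordan canonical form, so e^{tA} = P · e^{tJ} · P⁻¹, and e^{tJ} can be computed block-by-block.

A has Jordan form
J =
  [-4,  1,  0]
  [ 0, -4,  1]
  [ 0,  0, -4]
(up to reordering of blocks).

Per-block formulas:
  For a 3×3 Jordan block J_3(-4): exp(t · J_3(-4)) = e^(-4t)·(I + t·N + (t^2/2)·N^2), where N is the 3×3 nilpotent shift.

After assembling e^{tJ} and conjugating by P, we get:

e^{tA} =
  [exp(-4*t), -t^2*exp(-4*t)/2, -t^2*exp(-4*t)/2 - t*exp(-4*t)]
  [0, -t*exp(-4*t) + exp(-4*t), -t*exp(-4*t)]
  [0, t*exp(-4*t), t*exp(-4*t) + exp(-4*t)]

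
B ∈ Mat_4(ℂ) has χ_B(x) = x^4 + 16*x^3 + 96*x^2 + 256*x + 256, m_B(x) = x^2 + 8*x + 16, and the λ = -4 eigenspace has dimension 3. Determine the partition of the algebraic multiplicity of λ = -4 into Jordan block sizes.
Block sizes for λ = -4: [2, 1, 1]

Step 1 — from the characteristic polynomial, algebraic multiplicity of λ = -4 is 4. From dim ker(B − (-4)·I) = 3, there are exactly 3 Jordan blocks for λ = -4.
Step 2 — from the minimal polynomial, the factor (x + 4)^2 tells us the largest block for λ = -4 has size 2.
Step 3 — with total size 4, 3 blocks, and largest block 2, the block sizes (in nonincreasing order) are [2, 1, 1].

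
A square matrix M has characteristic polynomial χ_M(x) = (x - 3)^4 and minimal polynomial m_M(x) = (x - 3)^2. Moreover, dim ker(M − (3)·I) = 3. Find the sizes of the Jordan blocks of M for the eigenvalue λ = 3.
Block sizes for λ = 3: [2, 1, 1]

Step 1 — from the characteristic polynomial, algebraic multiplicity of λ = 3 is 4. From dim ker(M − (3)·I) = 3, there are exactly 3 Jordan blocks for λ = 3.
Step 2 — from the minimal polynomial, the factor (x − 3)^2 tells us the largest block for λ = 3 has size 2.
Step 3 — with total size 4, 3 blocks, and largest block 2, the block sizes (in nonincreasing order) are [2, 1, 1].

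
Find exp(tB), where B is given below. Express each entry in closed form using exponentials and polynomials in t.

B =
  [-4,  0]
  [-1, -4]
e^{tB} =
  [exp(-4*t), 0]
  [-t*exp(-4*t), exp(-4*t)]

Strategy: write B = P · J · P⁻¹ where J is a Jordan canonical form, so e^{tB} = P · e^{tJ} · P⁻¹, and e^{tJ} can be computed block-by-block.

B has Jordan form
J =
  [-4,  1]
  [ 0, -4]
(up to reordering of blocks).

Per-block formulas:
  For a 2×2 Jordan block J_2(-4): exp(t · J_2(-4)) = e^(-4t)·(I + t·N), where N is the 2×2 nilpotent shift.

After assembling e^{tJ} and conjugating by P, we get:

e^{tB} =
  [exp(-4*t), 0]
  [-t*exp(-4*t), exp(-4*t)]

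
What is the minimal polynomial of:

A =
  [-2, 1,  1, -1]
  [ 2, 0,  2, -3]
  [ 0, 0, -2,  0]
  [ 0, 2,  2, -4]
x^3 + 6*x^2 + 12*x + 8

The characteristic polynomial is χ_A(x) = (x + 2)^4, so the eigenvalues are known. The minimal polynomial is
  m_A(x) = Π_λ (x − λ)^{k_λ}
where k_λ is the size of the *largest* Jordan block for λ (equivalently, the smallest k with (A − λI)^k v = 0 for every generalised eigenvector v of λ).

  λ = -2: largest Jordan block has size 3, contributing (x + 2)^3

So m_A(x) = (x + 2)^3 = x^3 + 6*x^2 + 12*x + 8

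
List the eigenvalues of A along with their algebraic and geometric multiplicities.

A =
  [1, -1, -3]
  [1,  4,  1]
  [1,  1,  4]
λ = 3: alg = 3, geom = 1

Step 1 — factor the characteristic polynomial to read off the algebraic multiplicities:
  χ_A(x) = (x - 3)^3

Step 2 — compute geometric multiplicities via the rank-nullity identity g(λ) = n − rank(A − λI):
  rank(A − (3)·I) = 2, so dim ker(A − (3)·I) = n − 2 = 1

Summary:
  λ = 3: algebraic multiplicity = 3, geometric multiplicity = 1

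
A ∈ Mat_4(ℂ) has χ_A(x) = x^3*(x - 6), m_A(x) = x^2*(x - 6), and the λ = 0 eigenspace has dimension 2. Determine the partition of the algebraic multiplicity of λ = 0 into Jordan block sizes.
Block sizes for λ = 0: [2, 1]

Step 1 — from the characteristic polynomial, algebraic multiplicity of λ = 0 is 3. From dim ker(A − (0)·I) = 2, there are exactly 2 Jordan blocks for λ = 0.
Step 2 — from the minimal polynomial, the factor (x − 0)^2 tells us the largest block for λ = 0 has size 2.
Step 3 — with total size 3, 2 blocks, and largest block 2, the block sizes (in nonincreasing order) are [2, 1].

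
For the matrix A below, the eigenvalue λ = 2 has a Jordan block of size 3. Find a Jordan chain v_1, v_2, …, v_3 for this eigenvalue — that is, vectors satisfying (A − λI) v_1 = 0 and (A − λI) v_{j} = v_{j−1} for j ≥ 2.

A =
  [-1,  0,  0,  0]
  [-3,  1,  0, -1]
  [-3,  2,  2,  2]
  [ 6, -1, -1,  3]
A Jordan chain for λ = 2 of length 3:
v_1 = (0, 2, -4, -2)ᵀ
v_2 = (0, -1, 2, -1)ᵀ
v_3 = (0, 1, 0, 0)ᵀ

Let N = A − (2)·I. We want v_3 with N^3 v_3 = 0 but N^2 v_3 ≠ 0; then v_{j-1} := N · v_j for j = 3, …, 2.

Pick v_3 = (0, 1, 0, 0)ᵀ.
Then v_2 = N · v_3 = (0, -1, 2, -1)ᵀ.
Then v_1 = N · v_2 = (0, 2, -4, -2)ᵀ.

Sanity check: (A − (2)·I) v_1 = (0, 0, 0, 0)ᵀ = 0. ✓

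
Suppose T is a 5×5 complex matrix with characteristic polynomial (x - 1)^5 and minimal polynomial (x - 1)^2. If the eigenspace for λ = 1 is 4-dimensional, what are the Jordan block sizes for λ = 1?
Block sizes for λ = 1: [2, 1, 1, 1]

Step 1 — from the characteristic polynomial, algebraic multiplicity of λ = 1 is 5. From dim ker(T − (1)·I) = 4, there are exactly 4 Jordan blocks for λ = 1.
Step 2 — from the minimal polynomial, the factor (x − 1)^2 tells us the largest block for λ = 1 has size 2.
Step 3 — with total size 5, 4 blocks, and largest block 2, the block sizes (in nonincreasing order) are [2, 1, 1, 1].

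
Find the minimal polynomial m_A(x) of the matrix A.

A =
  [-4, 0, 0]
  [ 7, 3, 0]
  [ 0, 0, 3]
x^2 + x - 12

The characteristic polynomial is χ_A(x) = (x - 3)^2*(x + 4), so the eigenvalues are known. The minimal polynomial is
  m_A(x) = Π_λ (x − λ)^{k_λ}
where k_λ is the size of the *largest* Jordan block for λ (equivalently, the smallest k with (A − λI)^k v = 0 for every generalised eigenvector v of λ).

  λ = -4: largest Jordan block has size 1, contributing (x + 4)
  λ = 3: largest Jordan block has size 1, contributing (x − 3)

So m_A(x) = (x - 3)*(x + 4) = x^2 + x - 12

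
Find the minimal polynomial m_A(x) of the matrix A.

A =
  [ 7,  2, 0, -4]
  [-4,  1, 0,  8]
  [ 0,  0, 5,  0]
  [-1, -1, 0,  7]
x^2 - 10*x + 25

The characteristic polynomial is χ_A(x) = (x - 5)^4, so the eigenvalues are known. The minimal polynomial is
  m_A(x) = Π_λ (x − λ)^{k_λ}
where k_λ is the size of the *largest* Jordan block for λ (equivalently, the smallest k with (A − λI)^k v = 0 for every generalised eigenvector v of λ).

  λ = 5: largest Jordan block has size 2, contributing (x − 5)^2

So m_A(x) = (x - 5)^2 = x^2 - 10*x + 25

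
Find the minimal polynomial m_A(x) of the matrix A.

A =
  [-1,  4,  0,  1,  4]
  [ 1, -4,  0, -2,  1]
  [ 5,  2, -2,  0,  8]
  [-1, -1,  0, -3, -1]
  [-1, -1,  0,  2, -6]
x^4 + 11*x^3 + 42*x^2 + 68*x + 40

The characteristic polynomial is χ_A(x) = (x + 2)^3*(x + 5)^2, so the eigenvalues are known. The minimal polynomial is
  m_A(x) = Π_λ (x − λ)^{k_λ}
where k_λ is the size of the *largest* Jordan block for λ (equivalently, the smallest k with (A − λI)^k v = 0 for every generalised eigenvector v of λ).

  λ = -5: largest Jordan block has size 1, contributing (x + 5)
  λ = -2: largest Jordan block has size 3, contributing (x + 2)^3

So m_A(x) = (x + 2)^3*(x + 5) = x^4 + 11*x^3 + 42*x^2 + 68*x + 40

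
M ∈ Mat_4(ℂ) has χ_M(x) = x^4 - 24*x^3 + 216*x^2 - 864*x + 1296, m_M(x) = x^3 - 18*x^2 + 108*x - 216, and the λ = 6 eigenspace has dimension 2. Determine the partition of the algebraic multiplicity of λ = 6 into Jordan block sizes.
Block sizes for λ = 6: [3, 1]

Step 1 — from the characteristic polynomial, algebraic multiplicity of λ = 6 is 4. From dim ker(M − (6)·I) = 2, there are exactly 2 Jordan blocks for λ = 6.
Step 2 — from the minimal polynomial, the factor (x − 6)^3 tells us the largest block for λ = 6 has size 3.
Step 3 — with total size 4, 2 blocks, and largest block 3, the block sizes (in nonincreasing order) are [3, 1].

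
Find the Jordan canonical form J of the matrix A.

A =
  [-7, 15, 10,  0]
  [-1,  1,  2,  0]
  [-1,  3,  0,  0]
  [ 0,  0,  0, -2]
J_2(-2) ⊕ J_1(-2) ⊕ J_1(-2)

The characteristic polynomial is
  det(x·I − A) = x^4 + 8*x^3 + 24*x^2 + 32*x + 16 = (x + 2)^4

Eigenvalues and multiplicities (the geometric multiplicity of λ is n − rank(A − λI), which equals the number of Jordan blocks for λ):
  λ = -2: algebraic multiplicity = 4, geometric multiplicity = 3

Determining the block sizes for each eigenvalue:
  λ = -2: 3 blocks summing to 4 forces exactly one block of size 2 and the rest size 1 → block sizes [2, 1, 1]

Assembling the blocks gives a Jordan form
J =
  [-2,  1,  0,  0]
  [ 0, -2,  0,  0]
  [ 0,  0, -2,  0]
  [ 0,  0,  0, -2]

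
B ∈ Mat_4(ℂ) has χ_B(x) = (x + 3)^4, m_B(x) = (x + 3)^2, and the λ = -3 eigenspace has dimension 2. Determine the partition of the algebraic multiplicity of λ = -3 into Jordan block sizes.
Block sizes for λ = -3: [2, 2]

Step 1 — from the characteristic polynomial, algebraic multiplicity of λ = -3 is 4. From dim ker(B − (-3)·I) = 2, there are exactly 2 Jordan blocks for λ = -3.
Step 2 — from the minimal polynomial, the factor (x + 3)^2 tells us the largest block for λ = -3 has size 2.
Step 3 — with total size 4, 2 blocks, and largest block 2, the block sizes (in nonincreasing order) are [2, 2].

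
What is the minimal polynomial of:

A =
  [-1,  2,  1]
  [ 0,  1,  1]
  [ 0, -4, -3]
x^2 + 2*x + 1

The characteristic polynomial is χ_A(x) = (x + 1)^3, so the eigenvalues are known. The minimal polynomial is
  m_A(x) = Π_λ (x − λ)^{k_λ}
where k_λ is the size of the *largest* Jordan block for λ (equivalently, the smallest k with (A − λI)^k v = 0 for every generalised eigenvector v of λ).

  λ = -1: largest Jordan block has size 2, contributing (x + 1)^2

So m_A(x) = (x + 1)^2 = x^2 + 2*x + 1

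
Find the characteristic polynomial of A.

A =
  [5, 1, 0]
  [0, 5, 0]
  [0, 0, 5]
x^3 - 15*x^2 + 75*x - 125

Expanding det(x·I − A) (e.g. by cofactor expansion or by noting that A is similar to its Jordan form J, which has the same characteristic polynomial as A) gives
  χ_A(x) = x^3 - 15*x^2 + 75*x - 125
which factors as (x - 5)^3. The eigenvalues (with algebraic multiplicities) are λ = 5 with multiplicity 3.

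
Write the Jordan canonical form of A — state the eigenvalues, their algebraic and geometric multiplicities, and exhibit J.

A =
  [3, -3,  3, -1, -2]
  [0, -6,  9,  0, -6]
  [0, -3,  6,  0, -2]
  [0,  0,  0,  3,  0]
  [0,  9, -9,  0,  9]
J_2(3) ⊕ J_2(3) ⊕ J_1(3)

The characteristic polynomial is
  det(x·I − A) = x^5 - 15*x^4 + 90*x^3 - 270*x^2 + 405*x - 243 = (x - 3)^5

Eigenvalues and multiplicities (the geometric multiplicity of λ is n − rank(A − λI), which equals the number of Jordan blocks for λ):
  λ = 3: algebraic multiplicity = 5, geometric multiplicity = 3

Determining the block sizes for each eigenvalue:
  λ = 3: with am = 5 and gm = 3, the partition is not yet determined (e.g. several partitions of 5 into 3 parts exist). Let N = A − (3)·I. Computing rank(N^1) = 2, rank(N^2) = 0; the number of blocks of size ≥ j is rank(N^{j−1}) − rank(N^j), giving [3, 2]. So we have 2 block(s) of size 2, 1 block(s) of size 1 → block sizes [2, 2, 1]

Assembling the blocks gives a Jordan form
J =
  [3, 1, 0, 0, 0]
  [0, 3, 0, 0, 0]
  [0, 0, 3, 1, 0]
  [0, 0, 0, 3, 0]
  [0, 0, 0, 0, 3]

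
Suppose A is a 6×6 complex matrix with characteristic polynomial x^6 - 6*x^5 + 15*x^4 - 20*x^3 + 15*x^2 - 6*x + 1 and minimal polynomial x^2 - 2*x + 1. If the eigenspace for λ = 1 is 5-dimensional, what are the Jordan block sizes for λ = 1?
Block sizes for λ = 1: [2, 1, 1, 1, 1]

Step 1 — from the characteristic polynomial, algebraic multiplicity of λ = 1 is 6. From dim ker(A − (1)·I) = 5, there are exactly 5 Jordan blocks for λ = 1.
Step 2 — from the minimal polynomial, the factor (x − 1)^2 tells us the largest block for λ = 1 has size 2.
Step 3 — with total size 6, 5 blocks, and largest block 2, the block sizes (in nonincreasing order) are [2, 1, 1, 1, 1].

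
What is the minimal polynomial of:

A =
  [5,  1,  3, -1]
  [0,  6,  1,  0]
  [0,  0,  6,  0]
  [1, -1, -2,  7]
x^2 - 12*x + 36

The characteristic polynomial is χ_A(x) = (x - 6)^4, so the eigenvalues are known. The minimal polynomial is
  m_A(x) = Π_λ (x − λ)^{k_λ}
where k_λ is the size of the *largest* Jordan block for λ (equivalently, the smallest k with (A − λI)^k v = 0 for every generalised eigenvector v of λ).

  λ = 6: largest Jordan block has size 2, contributing (x − 6)^2

So m_A(x) = (x - 6)^2 = x^2 - 12*x + 36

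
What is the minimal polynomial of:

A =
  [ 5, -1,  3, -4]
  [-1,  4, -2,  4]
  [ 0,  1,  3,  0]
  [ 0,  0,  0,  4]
x^3 - 12*x^2 + 48*x - 64

The characteristic polynomial is χ_A(x) = (x - 4)^4, so the eigenvalues are known. The minimal polynomial is
  m_A(x) = Π_λ (x − λ)^{k_λ}
where k_λ is the size of the *largest* Jordan block for λ (equivalently, the smallest k with (A − λI)^k v = 0 for every generalised eigenvector v of λ).

  λ = 4: largest Jordan block has size 3, contributing (x − 4)^3

So m_A(x) = (x - 4)^3 = x^3 - 12*x^2 + 48*x - 64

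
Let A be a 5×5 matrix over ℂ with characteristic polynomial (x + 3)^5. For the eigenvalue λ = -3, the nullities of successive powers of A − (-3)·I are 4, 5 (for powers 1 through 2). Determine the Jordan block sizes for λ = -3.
Block sizes for λ = -3: [2, 1, 1, 1]

From the dimensions of kernels of powers, the number of Jordan blocks of size at least j is d_j − d_{j−1} where d_j = dim ker(N^j) (with d_0 = 0). Computing the differences gives [4, 1].
The number of blocks of size exactly k is (#blocks of size ≥ k) − (#blocks of size ≥ k + 1), so the partition is: 3 block(s) of size 1, 1 block(s) of size 2.
In nonincreasing order the block sizes are [2, 1, 1, 1].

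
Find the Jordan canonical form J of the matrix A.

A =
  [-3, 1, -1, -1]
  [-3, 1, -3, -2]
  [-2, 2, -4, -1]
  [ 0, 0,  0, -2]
J_2(-2) ⊕ J_2(-2)

The characteristic polynomial is
  det(x·I − A) = x^4 + 8*x^3 + 24*x^2 + 32*x + 16 = (x + 2)^4

Eigenvalues and multiplicities (the geometric multiplicity of λ is n − rank(A − λI), which equals the number of Jordan blocks for λ):
  λ = -2: algebraic multiplicity = 4, geometric multiplicity = 2

Determining the block sizes for each eigenvalue:
  λ = -2: with am = 4 and gm = 2, the partition is not yet determined (e.g. several partitions of 4 into 2 parts exist). Let N = A − (-2)·I. Computing rank(N^1) = 2, rank(N^2) = 0; the number of blocks of size ≥ j is rank(N^{j−1}) − rank(N^j), giving [2, 2]. So we have 2 block(s) of size 2 → block sizes [2, 2]

Assembling the blocks gives a Jordan form
J =
  [-2,  1,  0,  0]
  [ 0, -2,  0,  0]
  [ 0,  0, -2,  1]
  [ 0,  0,  0, -2]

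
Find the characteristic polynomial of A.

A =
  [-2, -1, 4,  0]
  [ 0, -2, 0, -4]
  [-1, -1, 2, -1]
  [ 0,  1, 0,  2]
x^4

Expanding det(x·I − A) (e.g. by cofactor expansion or by noting that A is similar to its Jordan form J, which has the same characteristic polynomial as A) gives
  χ_A(x) = x^4
which factors as x^4. The eigenvalues (with algebraic multiplicities) are λ = 0 with multiplicity 4.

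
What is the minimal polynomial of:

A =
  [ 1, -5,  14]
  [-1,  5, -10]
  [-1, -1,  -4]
x^3 - 2*x^2 - 20*x - 24

The characteristic polynomial is χ_A(x) = (x - 6)*(x + 2)^2, so the eigenvalues are known. The minimal polynomial is
  m_A(x) = Π_λ (x − λ)^{k_λ}
where k_λ is the size of the *largest* Jordan block for λ (equivalently, the smallest k with (A − λI)^k v = 0 for every generalised eigenvector v of λ).

  λ = -2: largest Jordan block has size 2, contributing (x + 2)^2
  λ = 6: largest Jordan block has size 1, contributing (x − 6)

So m_A(x) = (x - 6)*(x + 2)^2 = x^3 - 2*x^2 - 20*x - 24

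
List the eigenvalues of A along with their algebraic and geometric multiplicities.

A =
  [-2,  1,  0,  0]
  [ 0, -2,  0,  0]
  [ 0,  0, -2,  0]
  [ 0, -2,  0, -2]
λ = -2: alg = 4, geom = 3

Step 1 — factor the characteristic polynomial to read off the algebraic multiplicities:
  χ_A(x) = (x + 2)^4

Step 2 — compute geometric multiplicities via the rank-nullity identity g(λ) = n − rank(A − λI):
  rank(A − (-2)·I) = 1, so dim ker(A − (-2)·I) = n − 1 = 3

Summary:
  λ = -2: algebraic multiplicity = 4, geometric multiplicity = 3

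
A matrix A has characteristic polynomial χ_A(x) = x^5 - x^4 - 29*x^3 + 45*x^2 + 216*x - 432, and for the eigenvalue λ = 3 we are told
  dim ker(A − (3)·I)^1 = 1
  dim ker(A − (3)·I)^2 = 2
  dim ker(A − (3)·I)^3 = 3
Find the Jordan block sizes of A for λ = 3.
Block sizes for λ = 3: [3]

From the dimensions of kernels of powers, the number of Jordan blocks of size at least j is d_j − d_{j−1} where d_j = dim ker(N^j) (with d_0 = 0). Computing the differences gives [1, 1, 1].
The number of blocks of size exactly k is (#blocks of size ≥ k) − (#blocks of size ≥ k + 1), so the partition is: 1 block(s) of size 3.
In nonincreasing order the block sizes are [3].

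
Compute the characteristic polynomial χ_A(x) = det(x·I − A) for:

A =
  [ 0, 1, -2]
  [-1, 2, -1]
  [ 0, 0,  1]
x^3 - 3*x^2 + 3*x - 1

Expanding det(x·I − A) (e.g. by cofactor expansion or by noting that A is similar to its Jordan form J, which has the same characteristic polynomial as A) gives
  χ_A(x) = x^3 - 3*x^2 + 3*x - 1
which factors as (x - 1)^3. The eigenvalues (with algebraic multiplicities) are λ = 1 with multiplicity 3.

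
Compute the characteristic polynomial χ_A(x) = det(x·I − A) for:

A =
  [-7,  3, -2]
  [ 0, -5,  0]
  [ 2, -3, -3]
x^3 + 15*x^2 + 75*x + 125

Expanding det(x·I − A) (e.g. by cofactor expansion or by noting that A is similar to its Jordan form J, which has the same characteristic polynomial as A) gives
  χ_A(x) = x^3 + 15*x^2 + 75*x + 125
which factors as (x + 5)^3. The eigenvalues (with algebraic multiplicities) are λ = -5 with multiplicity 3.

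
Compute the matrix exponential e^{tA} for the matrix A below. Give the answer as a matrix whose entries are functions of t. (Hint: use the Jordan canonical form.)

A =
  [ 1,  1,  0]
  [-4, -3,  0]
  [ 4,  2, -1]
e^{tA} =
  [2*t*exp(-t) + exp(-t), t*exp(-t), 0]
  [-4*t*exp(-t), -2*t*exp(-t) + exp(-t), 0]
  [4*t*exp(-t), 2*t*exp(-t), exp(-t)]

Strategy: write A = P · J · P⁻¹ where J is a Jordan canonical form, so e^{tA} = P · e^{tJ} · P⁻¹, and e^{tJ} can be computed block-by-block.

A has Jordan form
J =
  [-1,  1,  0]
  [ 0, -1,  0]
  [ 0,  0, -1]
(up to reordering of blocks).

Per-block formulas:
  For a 1×1 block at λ = -1: exp(t · [-1]) = [e^(-1t)].
  For a 2×2 Jordan block J_2(-1): exp(t · J_2(-1)) = e^(-1t)·(I + t·N), where N is the 2×2 nilpotent shift.

After assembling e^{tJ} and conjugating by P, we get:

e^{tA} =
  [2*t*exp(-t) + exp(-t), t*exp(-t), 0]
  [-4*t*exp(-t), -2*t*exp(-t) + exp(-t), 0]
  [4*t*exp(-t), 2*t*exp(-t), exp(-t)]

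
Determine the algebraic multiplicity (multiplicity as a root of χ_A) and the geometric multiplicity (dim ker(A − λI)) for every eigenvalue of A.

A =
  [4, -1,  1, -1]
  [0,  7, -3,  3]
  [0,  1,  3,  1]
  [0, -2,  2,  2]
λ = 4: alg = 4, geom = 3

Step 1 — factor the characteristic polynomial to read off the algebraic multiplicities:
  χ_A(x) = (x - 4)^4

Step 2 — compute geometric multiplicities via the rank-nullity identity g(λ) = n − rank(A − λI):
  rank(A − (4)·I) = 1, so dim ker(A − (4)·I) = n − 1 = 3

Summary:
  λ = 4: algebraic multiplicity = 4, geometric multiplicity = 3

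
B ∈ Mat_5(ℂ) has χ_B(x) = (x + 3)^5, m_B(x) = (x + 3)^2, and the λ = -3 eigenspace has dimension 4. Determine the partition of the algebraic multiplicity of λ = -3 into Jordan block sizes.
Block sizes for λ = -3: [2, 1, 1, 1]

Step 1 — from the characteristic polynomial, algebraic multiplicity of λ = -3 is 5. From dim ker(B − (-3)·I) = 4, there are exactly 4 Jordan blocks for λ = -3.
Step 2 — from the minimal polynomial, the factor (x + 3)^2 tells us the largest block for λ = -3 has size 2.
Step 3 — with total size 5, 4 blocks, and largest block 2, the block sizes (in nonincreasing order) are [2, 1, 1, 1].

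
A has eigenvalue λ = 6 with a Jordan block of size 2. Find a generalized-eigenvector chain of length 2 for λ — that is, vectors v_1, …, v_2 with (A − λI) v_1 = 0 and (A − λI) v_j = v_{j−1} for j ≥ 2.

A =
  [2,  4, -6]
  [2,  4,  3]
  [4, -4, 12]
A Jordan chain for λ = 6 of length 2:
v_1 = (-4, 2, 4)ᵀ
v_2 = (1, 0, 0)ᵀ

Let N = A − (6)·I. We want v_2 with N^2 v_2 = 0 but N^1 v_2 ≠ 0; then v_{j-1} := N · v_j for j = 2, …, 2.

Pick v_2 = (1, 0, 0)ᵀ.
Then v_1 = N · v_2 = (-4, 2, 4)ᵀ.

Sanity check: (A − (6)·I) v_1 = (0, 0, 0)ᵀ = 0. ✓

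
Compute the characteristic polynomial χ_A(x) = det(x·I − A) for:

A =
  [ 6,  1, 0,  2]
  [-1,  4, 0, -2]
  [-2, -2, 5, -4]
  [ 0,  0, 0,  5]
x^4 - 20*x^3 + 150*x^2 - 500*x + 625

Expanding det(x·I − A) (e.g. by cofactor expansion or by noting that A is similar to its Jordan form J, which has the same characteristic polynomial as A) gives
  χ_A(x) = x^4 - 20*x^3 + 150*x^2 - 500*x + 625
which factors as (x - 5)^4. The eigenvalues (with algebraic multiplicities) are λ = 5 with multiplicity 4.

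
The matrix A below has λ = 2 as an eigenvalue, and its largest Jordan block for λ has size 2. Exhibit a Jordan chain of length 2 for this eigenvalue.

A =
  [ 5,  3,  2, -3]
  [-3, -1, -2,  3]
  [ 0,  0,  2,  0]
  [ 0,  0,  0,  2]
A Jordan chain for λ = 2 of length 2:
v_1 = (3, -3, 0, 0)ᵀ
v_2 = (1, 0, 0, 0)ᵀ

Let N = A − (2)·I. We want v_2 with N^2 v_2 = 0 but N^1 v_2 ≠ 0; then v_{j-1} := N · v_j for j = 2, …, 2.

Pick v_2 = (1, 0, 0, 0)ᵀ.
Then v_1 = N · v_2 = (3, -3, 0, 0)ᵀ.

Sanity check: (A − (2)·I) v_1 = (0, 0, 0, 0)ᵀ = 0. ✓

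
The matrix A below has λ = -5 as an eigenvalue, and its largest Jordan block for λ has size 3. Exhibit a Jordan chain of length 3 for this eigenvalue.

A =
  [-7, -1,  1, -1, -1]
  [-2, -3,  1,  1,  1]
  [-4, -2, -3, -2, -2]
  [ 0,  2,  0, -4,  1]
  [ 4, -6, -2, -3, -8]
A Jordan chain for λ = -5 of length 3:
v_1 = (-2, 0, -4, 0, 0)ᵀ
v_2 = (-2, -2, -4, 0, 4)ᵀ
v_3 = (1, 0, 0, 0, 0)ᵀ

Let N = A − (-5)·I. We want v_3 with N^3 v_3 = 0 but N^2 v_3 ≠ 0; then v_{j-1} := N · v_j for j = 3, …, 2.

Pick v_3 = (1, 0, 0, 0, 0)ᵀ.
Then v_2 = N · v_3 = (-2, -2, -4, 0, 4)ᵀ.
Then v_1 = N · v_2 = (-2, 0, -4, 0, 0)ᵀ.

Sanity check: (A − (-5)·I) v_1 = (0, 0, 0, 0, 0)ᵀ = 0. ✓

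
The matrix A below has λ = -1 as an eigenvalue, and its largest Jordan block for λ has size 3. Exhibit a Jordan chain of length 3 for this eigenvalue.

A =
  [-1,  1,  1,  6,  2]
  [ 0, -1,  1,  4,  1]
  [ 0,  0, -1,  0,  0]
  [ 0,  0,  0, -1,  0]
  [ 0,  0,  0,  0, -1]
A Jordan chain for λ = -1 of length 3:
v_1 = (1, 0, 0, 0, 0)ᵀ
v_2 = (1, 1, 0, 0, 0)ᵀ
v_3 = (0, 0, 1, 0, 0)ᵀ

Let N = A − (-1)·I. We want v_3 with N^3 v_3 = 0 but N^2 v_3 ≠ 0; then v_{j-1} := N · v_j for j = 3, …, 2.

Pick v_3 = (0, 0, 1, 0, 0)ᵀ.
Then v_2 = N · v_3 = (1, 1, 0, 0, 0)ᵀ.
Then v_1 = N · v_2 = (1, 0, 0, 0, 0)ᵀ.

Sanity check: (A − (-1)·I) v_1 = (0, 0, 0, 0, 0)ᵀ = 0. ✓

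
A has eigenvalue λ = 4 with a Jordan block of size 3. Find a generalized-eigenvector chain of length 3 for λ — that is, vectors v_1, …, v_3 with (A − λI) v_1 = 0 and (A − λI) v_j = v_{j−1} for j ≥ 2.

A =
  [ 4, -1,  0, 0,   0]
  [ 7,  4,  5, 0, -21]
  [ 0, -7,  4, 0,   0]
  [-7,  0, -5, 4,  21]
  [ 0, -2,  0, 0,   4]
A Jordan chain for λ = 4 of length 3:
v_1 = (-7, 0, -49, 0, -14)ᵀ
v_2 = (0, 7, 0, -7, 0)ᵀ
v_3 = (1, 0, 0, 0, 0)ᵀ

Let N = A − (4)·I. We want v_3 with N^3 v_3 = 0 but N^2 v_3 ≠ 0; then v_{j-1} := N · v_j for j = 3, …, 2.

Pick v_3 = (1, 0, 0, 0, 0)ᵀ.
Then v_2 = N · v_3 = (0, 7, 0, -7, 0)ᵀ.
Then v_1 = N · v_2 = (-7, 0, -49, 0, -14)ᵀ.

Sanity check: (A − (4)·I) v_1 = (0, 0, 0, 0, 0)ᵀ = 0. ✓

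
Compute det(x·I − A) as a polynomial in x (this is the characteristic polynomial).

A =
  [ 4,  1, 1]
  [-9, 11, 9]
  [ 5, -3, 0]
x^3 - 15*x^2 + 75*x - 125

Expanding det(x·I − A) (e.g. by cofactor expansion or by noting that A is similar to its Jordan form J, which has the same characteristic polynomial as A) gives
  χ_A(x) = x^3 - 15*x^2 + 75*x - 125
which factors as (x - 5)^3. The eigenvalues (with algebraic multiplicities) are λ = 5 with multiplicity 3.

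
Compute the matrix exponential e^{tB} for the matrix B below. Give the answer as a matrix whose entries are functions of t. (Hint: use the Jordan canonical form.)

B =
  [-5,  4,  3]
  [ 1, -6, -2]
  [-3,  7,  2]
e^{tB} =
  [-t^2*exp(-3*t)/2 - 2*t*exp(-3*t) + exp(-3*t), t^2*exp(-3*t)/2 + 4*t*exp(-3*t), t^2*exp(-3*t)/2 + 3*t*exp(-3*t)]
  [t^2*exp(-3*t)/2 + t*exp(-3*t), -t^2*exp(-3*t)/2 - 3*t*exp(-3*t) + exp(-3*t), -t^2*exp(-3*t)/2 - 2*t*exp(-3*t)]
  [-t^2*exp(-3*t) - 3*t*exp(-3*t), t^2*exp(-3*t) + 7*t*exp(-3*t), t^2*exp(-3*t) + 5*t*exp(-3*t) + exp(-3*t)]

Strategy: write B = P · J · P⁻¹ where J is a Jordan canonical form, so e^{tB} = P · e^{tJ} · P⁻¹, and e^{tJ} can be computed block-by-block.

B has Jordan form
J =
  [-3,  1,  0]
  [ 0, -3,  1]
  [ 0,  0, -3]
(up to reordering of blocks).

Per-block formulas:
  For a 3×3 Jordan block J_3(-3): exp(t · J_3(-3)) = e^(-3t)·(I + t·N + (t^2/2)·N^2), where N is the 3×3 nilpotent shift.

After assembling e^{tJ} and conjugating by P, we get:

e^{tB} =
  [-t^2*exp(-3*t)/2 - 2*t*exp(-3*t) + exp(-3*t), t^2*exp(-3*t)/2 + 4*t*exp(-3*t), t^2*exp(-3*t)/2 + 3*t*exp(-3*t)]
  [t^2*exp(-3*t)/2 + t*exp(-3*t), -t^2*exp(-3*t)/2 - 3*t*exp(-3*t) + exp(-3*t), -t^2*exp(-3*t)/2 - 2*t*exp(-3*t)]
  [-t^2*exp(-3*t) - 3*t*exp(-3*t), t^2*exp(-3*t) + 7*t*exp(-3*t), t^2*exp(-3*t) + 5*t*exp(-3*t) + exp(-3*t)]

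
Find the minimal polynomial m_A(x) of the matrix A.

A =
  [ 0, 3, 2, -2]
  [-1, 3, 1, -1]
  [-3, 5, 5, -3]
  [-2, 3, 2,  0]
x^3 - 6*x^2 + 12*x - 8

The characteristic polynomial is χ_A(x) = (x - 2)^4, so the eigenvalues are known. The minimal polynomial is
  m_A(x) = Π_λ (x − λ)^{k_λ}
where k_λ is the size of the *largest* Jordan block for λ (equivalently, the smallest k with (A − λI)^k v = 0 for every generalised eigenvector v of λ).

  λ = 2: largest Jordan block has size 3, contributing (x − 2)^3

So m_A(x) = (x - 2)^3 = x^3 - 6*x^2 + 12*x - 8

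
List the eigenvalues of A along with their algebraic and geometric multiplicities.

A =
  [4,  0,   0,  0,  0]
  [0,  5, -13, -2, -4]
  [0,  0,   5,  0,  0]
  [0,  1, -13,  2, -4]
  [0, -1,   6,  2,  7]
λ = 4: alg = 2, geom = 2; λ = 5: alg = 3, geom = 1

Step 1 — factor the characteristic polynomial to read off the algebraic multiplicities:
  χ_A(x) = (x - 5)^3*(x - 4)^2

Step 2 — compute geometric multiplicities via the rank-nullity identity g(λ) = n − rank(A − λI):
  rank(A − (4)·I) = 3, so dim ker(A − (4)·I) = n − 3 = 2
  rank(A − (5)·I) = 4, so dim ker(A − (5)·I) = n − 4 = 1

Summary:
  λ = 4: algebraic multiplicity = 2, geometric multiplicity = 2
  λ = 5: algebraic multiplicity = 3, geometric multiplicity = 1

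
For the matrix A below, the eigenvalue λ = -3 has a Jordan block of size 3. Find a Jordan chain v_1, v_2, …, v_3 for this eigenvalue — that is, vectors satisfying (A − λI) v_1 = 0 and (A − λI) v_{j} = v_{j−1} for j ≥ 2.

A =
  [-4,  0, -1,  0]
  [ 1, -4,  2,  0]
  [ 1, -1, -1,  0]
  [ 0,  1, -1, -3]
A Jordan chain for λ = -3 of length 3:
v_1 = (1, -1, -1, 0)ᵀ
v_2 = (0, -1, -1, 1)ᵀ
v_3 = (0, 1, 0, 0)ᵀ

Let N = A − (-3)·I. We want v_3 with N^3 v_3 = 0 but N^2 v_3 ≠ 0; then v_{j-1} := N · v_j for j = 3, …, 2.

Pick v_3 = (0, 1, 0, 0)ᵀ.
Then v_2 = N · v_3 = (0, -1, -1, 1)ᵀ.
Then v_1 = N · v_2 = (1, -1, -1, 0)ᵀ.

Sanity check: (A − (-3)·I) v_1 = (0, 0, 0, 0)ᵀ = 0. ✓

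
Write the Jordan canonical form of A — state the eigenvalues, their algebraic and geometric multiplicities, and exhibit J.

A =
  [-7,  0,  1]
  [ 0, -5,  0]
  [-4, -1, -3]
J_3(-5)

The characteristic polynomial is
  det(x·I − A) = x^3 + 15*x^2 + 75*x + 125 = (x + 5)^3

Eigenvalues and multiplicities (the geometric multiplicity of λ is n − rank(A − λI), which equals the number of Jordan blocks for λ):
  λ = -5: algebraic multiplicity = 3, geometric multiplicity = 1

Determining the block sizes for each eigenvalue:
  λ = -5: one block (gm = 1), so the single block has size am = 3 → block sizes [3]

Assembling the blocks gives a Jordan form
J =
  [-5,  1,  0]
  [ 0, -5,  1]
  [ 0,  0, -5]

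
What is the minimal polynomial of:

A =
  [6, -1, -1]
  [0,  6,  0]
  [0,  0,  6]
x^2 - 12*x + 36

The characteristic polynomial is χ_A(x) = (x - 6)^3, so the eigenvalues are known. The minimal polynomial is
  m_A(x) = Π_λ (x − λ)^{k_λ}
where k_λ is the size of the *largest* Jordan block for λ (equivalently, the smallest k with (A − λI)^k v = 0 for every generalised eigenvector v of λ).

  λ = 6: largest Jordan block has size 2, contributing (x − 6)^2

So m_A(x) = (x - 6)^2 = x^2 - 12*x + 36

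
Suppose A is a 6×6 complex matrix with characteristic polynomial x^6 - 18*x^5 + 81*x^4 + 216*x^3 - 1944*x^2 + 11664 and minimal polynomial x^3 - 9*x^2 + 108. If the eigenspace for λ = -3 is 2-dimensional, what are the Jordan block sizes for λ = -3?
Block sizes for λ = -3: [1, 1]

Step 1 — from the characteristic polynomial, algebraic multiplicity of λ = -3 is 2. From dim ker(A − (-3)·I) = 2, there are exactly 2 Jordan blocks for λ = -3.
Step 2 — from the minimal polynomial, the factor (x + 3) tells us the largest block for λ = -3 has size 1.
Step 3 — with total size 2, 2 blocks, and largest block 1, the block sizes (in nonincreasing order) are [1, 1].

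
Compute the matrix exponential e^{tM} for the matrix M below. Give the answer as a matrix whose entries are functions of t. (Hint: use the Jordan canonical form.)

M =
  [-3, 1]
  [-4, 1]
e^{tM} =
  [-2*t*exp(-t) + exp(-t), t*exp(-t)]
  [-4*t*exp(-t), 2*t*exp(-t) + exp(-t)]

Strategy: write M = P · J · P⁻¹ where J is a Jordan canonical form, so e^{tM} = P · e^{tJ} · P⁻¹, and e^{tJ} can be computed block-by-block.

M has Jordan form
J =
  [-1,  1]
  [ 0, -1]
(up to reordering of blocks).

Per-block formulas:
  For a 2×2 Jordan block J_2(-1): exp(t · J_2(-1)) = e^(-1t)·(I + t·N), where N is the 2×2 nilpotent shift.

After assembling e^{tJ} and conjugating by P, we get:

e^{tM} =
  [-2*t*exp(-t) + exp(-t), t*exp(-t)]
  [-4*t*exp(-t), 2*t*exp(-t) + exp(-t)]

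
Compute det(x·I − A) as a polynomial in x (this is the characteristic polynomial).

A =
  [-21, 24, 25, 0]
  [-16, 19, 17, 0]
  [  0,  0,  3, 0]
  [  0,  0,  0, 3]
x^4 - 4*x^3 - 18*x^2 + 108*x - 135

Expanding det(x·I − A) (e.g. by cofactor expansion or by noting that A is similar to its Jordan form J, which has the same characteristic polynomial as A) gives
  χ_A(x) = x^4 - 4*x^3 - 18*x^2 + 108*x - 135
which factors as (x - 3)^3*(x + 5). The eigenvalues (with algebraic multiplicities) are λ = -5 with multiplicity 1, λ = 3 with multiplicity 3.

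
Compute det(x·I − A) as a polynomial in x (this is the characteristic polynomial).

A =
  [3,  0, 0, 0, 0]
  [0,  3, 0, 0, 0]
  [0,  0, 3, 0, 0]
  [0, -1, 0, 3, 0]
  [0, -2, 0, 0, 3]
x^5 - 15*x^4 + 90*x^3 - 270*x^2 + 405*x - 243

Expanding det(x·I − A) (e.g. by cofactor expansion or by noting that A is similar to its Jordan form J, which has the same characteristic polynomial as A) gives
  χ_A(x) = x^5 - 15*x^4 + 90*x^3 - 270*x^2 + 405*x - 243
which factors as (x - 3)^5. The eigenvalues (with algebraic multiplicities) are λ = 3 with multiplicity 5.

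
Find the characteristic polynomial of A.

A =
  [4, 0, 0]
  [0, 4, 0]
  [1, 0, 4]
x^3 - 12*x^2 + 48*x - 64

Expanding det(x·I − A) (e.g. by cofactor expansion or by noting that A is similar to its Jordan form J, which has the same characteristic polynomial as A) gives
  χ_A(x) = x^3 - 12*x^2 + 48*x - 64
which factors as (x - 4)^3. The eigenvalues (with algebraic multiplicities) are λ = 4 with multiplicity 3.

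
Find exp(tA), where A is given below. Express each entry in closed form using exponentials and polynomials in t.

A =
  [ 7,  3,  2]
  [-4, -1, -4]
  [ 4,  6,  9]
e^{tA} =
  [2*t*exp(5*t) + exp(5*t), 3*t*exp(5*t), 2*t*exp(5*t)]
  [-4*t*exp(5*t), -6*t*exp(5*t) + exp(5*t), -4*t*exp(5*t)]
  [4*t*exp(5*t), 6*t*exp(5*t), 4*t*exp(5*t) + exp(5*t)]

Strategy: write A = P · J · P⁻¹ where J is a Jordan canonical form, so e^{tA} = P · e^{tJ} · P⁻¹, and e^{tJ} can be computed block-by-block.

A has Jordan form
J =
  [5, 1, 0]
  [0, 5, 0]
  [0, 0, 5]
(up to reordering of blocks).

Per-block formulas:
  For a 2×2 Jordan block J_2(5): exp(t · J_2(5)) = e^(5t)·(I + t·N), where N is the 2×2 nilpotent shift.
  For a 1×1 block at λ = 5: exp(t · [5]) = [e^(5t)].

After assembling e^{tJ} and conjugating by P, we get:

e^{tA} =
  [2*t*exp(5*t) + exp(5*t), 3*t*exp(5*t), 2*t*exp(5*t)]
  [-4*t*exp(5*t), -6*t*exp(5*t) + exp(5*t), -4*t*exp(5*t)]
  [4*t*exp(5*t), 6*t*exp(5*t), 4*t*exp(5*t) + exp(5*t)]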